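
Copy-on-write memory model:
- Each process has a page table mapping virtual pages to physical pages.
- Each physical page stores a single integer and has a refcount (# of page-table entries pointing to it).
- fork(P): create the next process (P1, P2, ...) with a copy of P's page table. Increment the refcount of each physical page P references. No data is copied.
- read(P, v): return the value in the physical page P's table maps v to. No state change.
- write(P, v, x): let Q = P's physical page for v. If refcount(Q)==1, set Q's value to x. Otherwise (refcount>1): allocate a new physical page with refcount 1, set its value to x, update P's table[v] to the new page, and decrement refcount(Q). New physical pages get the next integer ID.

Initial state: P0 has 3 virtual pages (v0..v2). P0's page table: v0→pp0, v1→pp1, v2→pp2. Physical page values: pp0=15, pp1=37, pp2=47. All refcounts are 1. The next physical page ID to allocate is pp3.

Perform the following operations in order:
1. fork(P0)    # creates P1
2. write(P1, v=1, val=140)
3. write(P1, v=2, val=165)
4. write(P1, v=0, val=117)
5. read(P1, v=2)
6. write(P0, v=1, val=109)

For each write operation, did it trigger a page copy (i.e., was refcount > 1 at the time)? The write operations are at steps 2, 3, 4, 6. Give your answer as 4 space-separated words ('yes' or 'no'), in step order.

Op 1: fork(P0) -> P1. 3 ppages; refcounts: pp0:2 pp1:2 pp2:2
Op 2: write(P1, v1, 140). refcount(pp1)=2>1 -> COPY to pp3. 4 ppages; refcounts: pp0:2 pp1:1 pp2:2 pp3:1
Op 3: write(P1, v2, 165). refcount(pp2)=2>1 -> COPY to pp4. 5 ppages; refcounts: pp0:2 pp1:1 pp2:1 pp3:1 pp4:1
Op 4: write(P1, v0, 117). refcount(pp0)=2>1 -> COPY to pp5. 6 ppages; refcounts: pp0:1 pp1:1 pp2:1 pp3:1 pp4:1 pp5:1
Op 5: read(P1, v2) -> 165. No state change.
Op 6: write(P0, v1, 109). refcount(pp1)=1 -> write in place. 6 ppages; refcounts: pp0:1 pp1:1 pp2:1 pp3:1 pp4:1 pp5:1

yes yes yes no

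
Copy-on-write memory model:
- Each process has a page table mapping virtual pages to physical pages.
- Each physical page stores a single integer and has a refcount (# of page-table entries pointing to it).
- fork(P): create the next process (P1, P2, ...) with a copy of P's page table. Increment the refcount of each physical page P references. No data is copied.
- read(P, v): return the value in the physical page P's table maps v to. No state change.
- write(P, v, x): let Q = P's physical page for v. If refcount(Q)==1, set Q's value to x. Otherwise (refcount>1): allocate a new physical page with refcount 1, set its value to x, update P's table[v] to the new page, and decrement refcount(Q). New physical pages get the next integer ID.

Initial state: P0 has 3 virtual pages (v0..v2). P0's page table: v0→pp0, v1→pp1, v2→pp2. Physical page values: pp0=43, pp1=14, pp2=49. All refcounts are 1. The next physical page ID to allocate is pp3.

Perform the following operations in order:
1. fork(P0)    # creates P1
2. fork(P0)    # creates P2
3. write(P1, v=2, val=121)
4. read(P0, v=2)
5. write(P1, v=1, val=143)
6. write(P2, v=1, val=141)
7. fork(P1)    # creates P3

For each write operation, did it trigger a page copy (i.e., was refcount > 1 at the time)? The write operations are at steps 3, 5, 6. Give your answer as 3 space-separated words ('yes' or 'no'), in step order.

Op 1: fork(P0) -> P1. 3 ppages; refcounts: pp0:2 pp1:2 pp2:2
Op 2: fork(P0) -> P2. 3 ppages; refcounts: pp0:3 pp1:3 pp2:3
Op 3: write(P1, v2, 121). refcount(pp2)=3>1 -> COPY to pp3. 4 ppages; refcounts: pp0:3 pp1:3 pp2:2 pp3:1
Op 4: read(P0, v2) -> 49. No state change.
Op 5: write(P1, v1, 143). refcount(pp1)=3>1 -> COPY to pp4. 5 ppages; refcounts: pp0:3 pp1:2 pp2:2 pp3:1 pp4:1
Op 6: write(P2, v1, 141). refcount(pp1)=2>1 -> COPY to pp5. 6 ppages; refcounts: pp0:3 pp1:1 pp2:2 pp3:1 pp4:1 pp5:1
Op 7: fork(P1) -> P3. 6 ppages; refcounts: pp0:4 pp1:1 pp2:2 pp3:2 pp4:2 pp5:1

yes yes yes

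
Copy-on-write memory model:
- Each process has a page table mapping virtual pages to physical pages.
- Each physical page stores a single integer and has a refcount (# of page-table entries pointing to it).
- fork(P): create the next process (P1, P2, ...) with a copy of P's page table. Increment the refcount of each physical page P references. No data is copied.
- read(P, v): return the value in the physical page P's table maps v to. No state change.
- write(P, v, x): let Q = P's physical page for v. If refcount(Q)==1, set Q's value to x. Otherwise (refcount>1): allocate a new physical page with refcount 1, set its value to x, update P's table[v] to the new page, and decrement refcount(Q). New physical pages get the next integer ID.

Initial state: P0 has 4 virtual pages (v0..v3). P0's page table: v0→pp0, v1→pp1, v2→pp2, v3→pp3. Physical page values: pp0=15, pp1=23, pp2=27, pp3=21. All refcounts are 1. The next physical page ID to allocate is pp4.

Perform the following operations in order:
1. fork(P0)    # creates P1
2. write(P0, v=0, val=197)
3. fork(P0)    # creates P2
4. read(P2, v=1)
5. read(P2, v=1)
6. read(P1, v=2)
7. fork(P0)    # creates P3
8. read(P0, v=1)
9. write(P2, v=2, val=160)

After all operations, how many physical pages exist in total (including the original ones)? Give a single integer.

Answer: 6

Derivation:
Op 1: fork(P0) -> P1. 4 ppages; refcounts: pp0:2 pp1:2 pp2:2 pp3:2
Op 2: write(P0, v0, 197). refcount(pp0)=2>1 -> COPY to pp4. 5 ppages; refcounts: pp0:1 pp1:2 pp2:2 pp3:2 pp4:1
Op 3: fork(P0) -> P2. 5 ppages; refcounts: pp0:1 pp1:3 pp2:3 pp3:3 pp4:2
Op 4: read(P2, v1) -> 23. No state change.
Op 5: read(P2, v1) -> 23. No state change.
Op 6: read(P1, v2) -> 27. No state change.
Op 7: fork(P0) -> P3. 5 ppages; refcounts: pp0:1 pp1:4 pp2:4 pp3:4 pp4:3
Op 8: read(P0, v1) -> 23. No state change.
Op 9: write(P2, v2, 160). refcount(pp2)=4>1 -> COPY to pp5. 6 ppages; refcounts: pp0:1 pp1:4 pp2:3 pp3:4 pp4:3 pp5:1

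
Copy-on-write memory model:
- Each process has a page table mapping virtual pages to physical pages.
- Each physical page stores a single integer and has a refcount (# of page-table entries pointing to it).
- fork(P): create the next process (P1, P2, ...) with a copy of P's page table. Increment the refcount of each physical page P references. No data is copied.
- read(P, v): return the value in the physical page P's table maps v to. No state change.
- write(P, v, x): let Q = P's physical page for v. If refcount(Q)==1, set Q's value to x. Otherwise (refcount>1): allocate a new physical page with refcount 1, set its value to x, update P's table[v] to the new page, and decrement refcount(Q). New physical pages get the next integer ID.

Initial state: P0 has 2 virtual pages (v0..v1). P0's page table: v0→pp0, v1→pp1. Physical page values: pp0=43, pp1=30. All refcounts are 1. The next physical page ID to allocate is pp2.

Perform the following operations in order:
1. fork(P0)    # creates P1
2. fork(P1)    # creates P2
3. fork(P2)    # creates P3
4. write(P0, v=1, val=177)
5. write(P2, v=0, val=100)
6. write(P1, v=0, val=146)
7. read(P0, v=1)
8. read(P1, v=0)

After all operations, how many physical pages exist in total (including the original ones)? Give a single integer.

Answer: 5

Derivation:
Op 1: fork(P0) -> P1. 2 ppages; refcounts: pp0:2 pp1:2
Op 2: fork(P1) -> P2. 2 ppages; refcounts: pp0:3 pp1:3
Op 3: fork(P2) -> P3. 2 ppages; refcounts: pp0:4 pp1:4
Op 4: write(P0, v1, 177). refcount(pp1)=4>1 -> COPY to pp2. 3 ppages; refcounts: pp0:4 pp1:3 pp2:1
Op 5: write(P2, v0, 100). refcount(pp0)=4>1 -> COPY to pp3. 4 ppages; refcounts: pp0:3 pp1:3 pp2:1 pp3:1
Op 6: write(P1, v0, 146). refcount(pp0)=3>1 -> COPY to pp4. 5 ppages; refcounts: pp0:2 pp1:3 pp2:1 pp3:1 pp4:1
Op 7: read(P0, v1) -> 177. No state change.
Op 8: read(P1, v0) -> 146. No state change.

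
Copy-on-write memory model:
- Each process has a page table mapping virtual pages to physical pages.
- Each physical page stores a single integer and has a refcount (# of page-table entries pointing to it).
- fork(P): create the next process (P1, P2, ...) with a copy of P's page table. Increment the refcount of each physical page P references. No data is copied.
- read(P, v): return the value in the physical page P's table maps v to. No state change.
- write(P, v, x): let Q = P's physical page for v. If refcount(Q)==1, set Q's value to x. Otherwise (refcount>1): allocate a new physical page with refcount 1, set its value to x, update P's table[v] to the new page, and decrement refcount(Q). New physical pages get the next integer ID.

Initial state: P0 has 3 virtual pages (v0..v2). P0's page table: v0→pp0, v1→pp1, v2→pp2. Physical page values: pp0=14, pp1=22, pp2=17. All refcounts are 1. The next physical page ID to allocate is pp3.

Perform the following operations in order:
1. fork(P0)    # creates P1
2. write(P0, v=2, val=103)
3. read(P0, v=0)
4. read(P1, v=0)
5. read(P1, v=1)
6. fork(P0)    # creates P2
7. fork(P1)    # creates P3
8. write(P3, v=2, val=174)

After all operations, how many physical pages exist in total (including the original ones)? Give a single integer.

Op 1: fork(P0) -> P1. 3 ppages; refcounts: pp0:2 pp1:2 pp2:2
Op 2: write(P0, v2, 103). refcount(pp2)=2>1 -> COPY to pp3. 4 ppages; refcounts: pp0:2 pp1:2 pp2:1 pp3:1
Op 3: read(P0, v0) -> 14. No state change.
Op 4: read(P1, v0) -> 14. No state change.
Op 5: read(P1, v1) -> 22. No state change.
Op 6: fork(P0) -> P2. 4 ppages; refcounts: pp0:3 pp1:3 pp2:1 pp3:2
Op 7: fork(P1) -> P3. 4 ppages; refcounts: pp0:4 pp1:4 pp2:2 pp3:2
Op 8: write(P3, v2, 174). refcount(pp2)=2>1 -> COPY to pp4. 5 ppages; refcounts: pp0:4 pp1:4 pp2:1 pp3:2 pp4:1

Answer: 5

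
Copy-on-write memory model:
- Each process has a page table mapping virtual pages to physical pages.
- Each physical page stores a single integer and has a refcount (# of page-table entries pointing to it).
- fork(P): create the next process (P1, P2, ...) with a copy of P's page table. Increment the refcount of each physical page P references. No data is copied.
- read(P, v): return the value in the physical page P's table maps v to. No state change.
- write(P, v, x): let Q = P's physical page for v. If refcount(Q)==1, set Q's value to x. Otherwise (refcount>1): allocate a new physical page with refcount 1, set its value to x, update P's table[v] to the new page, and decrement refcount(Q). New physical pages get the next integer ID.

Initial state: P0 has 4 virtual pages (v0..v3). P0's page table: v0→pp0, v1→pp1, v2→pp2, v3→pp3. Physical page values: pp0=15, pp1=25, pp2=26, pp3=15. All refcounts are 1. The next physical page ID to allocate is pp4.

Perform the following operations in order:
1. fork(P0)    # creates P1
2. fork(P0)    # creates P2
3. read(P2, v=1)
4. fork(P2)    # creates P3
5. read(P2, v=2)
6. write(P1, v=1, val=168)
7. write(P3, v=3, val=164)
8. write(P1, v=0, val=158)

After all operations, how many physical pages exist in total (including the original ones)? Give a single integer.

Answer: 7

Derivation:
Op 1: fork(P0) -> P1. 4 ppages; refcounts: pp0:2 pp1:2 pp2:2 pp3:2
Op 2: fork(P0) -> P2. 4 ppages; refcounts: pp0:3 pp1:3 pp2:3 pp3:3
Op 3: read(P2, v1) -> 25. No state change.
Op 4: fork(P2) -> P3. 4 ppages; refcounts: pp0:4 pp1:4 pp2:4 pp3:4
Op 5: read(P2, v2) -> 26. No state change.
Op 6: write(P1, v1, 168). refcount(pp1)=4>1 -> COPY to pp4. 5 ppages; refcounts: pp0:4 pp1:3 pp2:4 pp3:4 pp4:1
Op 7: write(P3, v3, 164). refcount(pp3)=4>1 -> COPY to pp5. 6 ppages; refcounts: pp0:4 pp1:3 pp2:4 pp3:3 pp4:1 pp5:1
Op 8: write(P1, v0, 158). refcount(pp0)=4>1 -> COPY to pp6. 7 ppages; refcounts: pp0:3 pp1:3 pp2:4 pp3:3 pp4:1 pp5:1 pp6:1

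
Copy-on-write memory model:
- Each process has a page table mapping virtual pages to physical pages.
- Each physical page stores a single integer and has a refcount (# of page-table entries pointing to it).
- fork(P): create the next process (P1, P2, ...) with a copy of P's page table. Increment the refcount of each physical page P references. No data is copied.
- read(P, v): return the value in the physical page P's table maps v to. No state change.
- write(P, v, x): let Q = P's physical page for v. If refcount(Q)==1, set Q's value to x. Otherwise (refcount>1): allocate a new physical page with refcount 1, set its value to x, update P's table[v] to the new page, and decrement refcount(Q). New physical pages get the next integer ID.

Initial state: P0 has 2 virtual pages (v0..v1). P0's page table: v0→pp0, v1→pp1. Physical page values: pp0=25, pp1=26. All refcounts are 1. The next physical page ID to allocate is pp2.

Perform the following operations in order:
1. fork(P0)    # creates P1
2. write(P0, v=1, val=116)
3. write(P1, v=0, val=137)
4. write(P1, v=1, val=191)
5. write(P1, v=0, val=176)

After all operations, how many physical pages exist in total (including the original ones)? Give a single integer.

Op 1: fork(P0) -> P1. 2 ppages; refcounts: pp0:2 pp1:2
Op 2: write(P0, v1, 116). refcount(pp1)=2>1 -> COPY to pp2. 3 ppages; refcounts: pp0:2 pp1:1 pp2:1
Op 3: write(P1, v0, 137). refcount(pp0)=2>1 -> COPY to pp3. 4 ppages; refcounts: pp0:1 pp1:1 pp2:1 pp3:1
Op 4: write(P1, v1, 191). refcount(pp1)=1 -> write in place. 4 ppages; refcounts: pp0:1 pp1:1 pp2:1 pp3:1
Op 5: write(P1, v0, 176). refcount(pp3)=1 -> write in place. 4 ppages; refcounts: pp0:1 pp1:1 pp2:1 pp3:1

Answer: 4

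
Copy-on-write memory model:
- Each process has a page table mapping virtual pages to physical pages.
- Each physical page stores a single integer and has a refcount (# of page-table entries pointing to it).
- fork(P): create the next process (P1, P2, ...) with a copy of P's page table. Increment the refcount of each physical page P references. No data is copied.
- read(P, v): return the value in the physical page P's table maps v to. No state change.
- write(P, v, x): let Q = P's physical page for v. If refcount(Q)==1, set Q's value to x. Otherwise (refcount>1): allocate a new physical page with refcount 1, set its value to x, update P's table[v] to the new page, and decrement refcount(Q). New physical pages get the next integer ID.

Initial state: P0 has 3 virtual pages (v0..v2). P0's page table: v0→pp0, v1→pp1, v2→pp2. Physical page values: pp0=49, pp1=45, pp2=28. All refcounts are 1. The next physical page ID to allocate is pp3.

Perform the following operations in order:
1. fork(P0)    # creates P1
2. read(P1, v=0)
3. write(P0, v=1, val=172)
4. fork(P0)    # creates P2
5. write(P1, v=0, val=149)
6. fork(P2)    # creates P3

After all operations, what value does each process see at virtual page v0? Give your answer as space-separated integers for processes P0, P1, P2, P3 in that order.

Answer: 49 149 49 49

Derivation:
Op 1: fork(P0) -> P1. 3 ppages; refcounts: pp0:2 pp1:2 pp2:2
Op 2: read(P1, v0) -> 49. No state change.
Op 3: write(P0, v1, 172). refcount(pp1)=2>1 -> COPY to pp3. 4 ppages; refcounts: pp0:2 pp1:1 pp2:2 pp3:1
Op 4: fork(P0) -> P2. 4 ppages; refcounts: pp0:3 pp1:1 pp2:3 pp3:2
Op 5: write(P1, v0, 149). refcount(pp0)=3>1 -> COPY to pp4. 5 ppages; refcounts: pp0:2 pp1:1 pp2:3 pp3:2 pp4:1
Op 6: fork(P2) -> P3. 5 ppages; refcounts: pp0:3 pp1:1 pp2:4 pp3:3 pp4:1
P0: v0 -> pp0 = 49
P1: v0 -> pp4 = 149
P2: v0 -> pp0 = 49
P3: v0 -> pp0 = 49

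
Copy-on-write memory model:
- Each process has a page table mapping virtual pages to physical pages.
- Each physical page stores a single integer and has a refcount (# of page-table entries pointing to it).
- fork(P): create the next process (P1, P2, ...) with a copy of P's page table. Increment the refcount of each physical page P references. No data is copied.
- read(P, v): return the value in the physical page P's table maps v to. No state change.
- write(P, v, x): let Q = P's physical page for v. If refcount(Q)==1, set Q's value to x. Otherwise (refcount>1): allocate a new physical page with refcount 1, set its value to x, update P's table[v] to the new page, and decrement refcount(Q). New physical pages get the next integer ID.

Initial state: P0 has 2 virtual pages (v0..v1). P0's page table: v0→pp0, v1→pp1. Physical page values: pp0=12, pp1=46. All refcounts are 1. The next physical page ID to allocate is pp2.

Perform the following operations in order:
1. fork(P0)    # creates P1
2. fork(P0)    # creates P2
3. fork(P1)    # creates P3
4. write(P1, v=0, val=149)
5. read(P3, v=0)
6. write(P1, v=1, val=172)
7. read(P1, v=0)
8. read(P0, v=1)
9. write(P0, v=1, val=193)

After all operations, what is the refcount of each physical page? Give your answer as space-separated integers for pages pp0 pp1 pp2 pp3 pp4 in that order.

Op 1: fork(P0) -> P1. 2 ppages; refcounts: pp0:2 pp1:2
Op 2: fork(P0) -> P2. 2 ppages; refcounts: pp0:3 pp1:3
Op 3: fork(P1) -> P3. 2 ppages; refcounts: pp0:4 pp1:4
Op 4: write(P1, v0, 149). refcount(pp0)=4>1 -> COPY to pp2. 3 ppages; refcounts: pp0:3 pp1:4 pp2:1
Op 5: read(P3, v0) -> 12. No state change.
Op 6: write(P1, v1, 172). refcount(pp1)=4>1 -> COPY to pp3. 4 ppages; refcounts: pp0:3 pp1:3 pp2:1 pp3:1
Op 7: read(P1, v0) -> 149. No state change.
Op 8: read(P0, v1) -> 46. No state change.
Op 9: write(P0, v1, 193). refcount(pp1)=3>1 -> COPY to pp4. 5 ppages; refcounts: pp0:3 pp1:2 pp2:1 pp3:1 pp4:1

Answer: 3 2 1 1 1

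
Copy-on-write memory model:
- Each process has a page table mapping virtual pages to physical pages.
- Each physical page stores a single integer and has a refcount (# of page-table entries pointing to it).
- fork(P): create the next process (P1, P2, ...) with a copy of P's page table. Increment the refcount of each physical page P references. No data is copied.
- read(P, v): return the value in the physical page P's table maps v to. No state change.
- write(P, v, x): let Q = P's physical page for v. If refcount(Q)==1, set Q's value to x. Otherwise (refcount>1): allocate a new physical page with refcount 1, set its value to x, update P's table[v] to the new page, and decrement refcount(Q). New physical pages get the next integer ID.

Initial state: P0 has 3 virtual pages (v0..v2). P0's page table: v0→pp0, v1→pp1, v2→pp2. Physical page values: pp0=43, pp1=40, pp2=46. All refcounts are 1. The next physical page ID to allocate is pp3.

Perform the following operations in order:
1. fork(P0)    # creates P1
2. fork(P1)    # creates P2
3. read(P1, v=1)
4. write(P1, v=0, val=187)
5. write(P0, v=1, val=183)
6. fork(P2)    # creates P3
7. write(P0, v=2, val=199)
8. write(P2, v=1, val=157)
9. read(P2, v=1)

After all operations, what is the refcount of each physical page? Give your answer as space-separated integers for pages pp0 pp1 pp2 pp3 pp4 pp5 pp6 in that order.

Op 1: fork(P0) -> P1. 3 ppages; refcounts: pp0:2 pp1:2 pp2:2
Op 2: fork(P1) -> P2. 3 ppages; refcounts: pp0:3 pp1:3 pp2:3
Op 3: read(P1, v1) -> 40. No state change.
Op 4: write(P1, v0, 187). refcount(pp0)=3>1 -> COPY to pp3. 4 ppages; refcounts: pp0:2 pp1:3 pp2:3 pp3:1
Op 5: write(P0, v1, 183). refcount(pp1)=3>1 -> COPY to pp4. 5 ppages; refcounts: pp0:2 pp1:2 pp2:3 pp3:1 pp4:1
Op 6: fork(P2) -> P3. 5 ppages; refcounts: pp0:3 pp1:3 pp2:4 pp3:1 pp4:1
Op 7: write(P0, v2, 199). refcount(pp2)=4>1 -> COPY to pp5. 6 ppages; refcounts: pp0:3 pp1:3 pp2:3 pp3:1 pp4:1 pp5:1
Op 8: write(P2, v1, 157). refcount(pp1)=3>1 -> COPY to pp6. 7 ppages; refcounts: pp0:3 pp1:2 pp2:3 pp3:1 pp4:1 pp5:1 pp6:1
Op 9: read(P2, v1) -> 157. No state change.

Answer: 3 2 3 1 1 1 1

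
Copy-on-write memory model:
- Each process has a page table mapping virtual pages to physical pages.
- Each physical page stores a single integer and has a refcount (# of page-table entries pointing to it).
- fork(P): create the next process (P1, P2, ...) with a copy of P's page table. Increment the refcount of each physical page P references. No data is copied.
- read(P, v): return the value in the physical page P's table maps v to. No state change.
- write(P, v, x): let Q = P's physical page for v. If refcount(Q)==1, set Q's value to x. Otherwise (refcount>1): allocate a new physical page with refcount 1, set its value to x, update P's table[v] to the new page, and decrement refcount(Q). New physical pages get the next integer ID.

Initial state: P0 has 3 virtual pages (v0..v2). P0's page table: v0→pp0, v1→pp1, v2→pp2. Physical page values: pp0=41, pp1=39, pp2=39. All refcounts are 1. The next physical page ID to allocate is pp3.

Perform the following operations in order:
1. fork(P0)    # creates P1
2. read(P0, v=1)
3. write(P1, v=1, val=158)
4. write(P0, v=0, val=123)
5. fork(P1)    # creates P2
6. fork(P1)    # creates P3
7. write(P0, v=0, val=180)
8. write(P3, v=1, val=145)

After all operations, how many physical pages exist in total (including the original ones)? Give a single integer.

Op 1: fork(P0) -> P1. 3 ppages; refcounts: pp0:2 pp1:2 pp2:2
Op 2: read(P0, v1) -> 39. No state change.
Op 3: write(P1, v1, 158). refcount(pp1)=2>1 -> COPY to pp3. 4 ppages; refcounts: pp0:2 pp1:1 pp2:2 pp3:1
Op 4: write(P0, v0, 123). refcount(pp0)=2>1 -> COPY to pp4. 5 ppages; refcounts: pp0:1 pp1:1 pp2:2 pp3:1 pp4:1
Op 5: fork(P1) -> P2. 5 ppages; refcounts: pp0:2 pp1:1 pp2:3 pp3:2 pp4:1
Op 6: fork(P1) -> P3. 5 ppages; refcounts: pp0:3 pp1:1 pp2:4 pp3:3 pp4:1
Op 7: write(P0, v0, 180). refcount(pp4)=1 -> write in place. 5 ppages; refcounts: pp0:3 pp1:1 pp2:4 pp3:3 pp4:1
Op 8: write(P3, v1, 145). refcount(pp3)=3>1 -> COPY to pp5. 6 ppages; refcounts: pp0:3 pp1:1 pp2:4 pp3:2 pp4:1 pp5:1

Answer: 6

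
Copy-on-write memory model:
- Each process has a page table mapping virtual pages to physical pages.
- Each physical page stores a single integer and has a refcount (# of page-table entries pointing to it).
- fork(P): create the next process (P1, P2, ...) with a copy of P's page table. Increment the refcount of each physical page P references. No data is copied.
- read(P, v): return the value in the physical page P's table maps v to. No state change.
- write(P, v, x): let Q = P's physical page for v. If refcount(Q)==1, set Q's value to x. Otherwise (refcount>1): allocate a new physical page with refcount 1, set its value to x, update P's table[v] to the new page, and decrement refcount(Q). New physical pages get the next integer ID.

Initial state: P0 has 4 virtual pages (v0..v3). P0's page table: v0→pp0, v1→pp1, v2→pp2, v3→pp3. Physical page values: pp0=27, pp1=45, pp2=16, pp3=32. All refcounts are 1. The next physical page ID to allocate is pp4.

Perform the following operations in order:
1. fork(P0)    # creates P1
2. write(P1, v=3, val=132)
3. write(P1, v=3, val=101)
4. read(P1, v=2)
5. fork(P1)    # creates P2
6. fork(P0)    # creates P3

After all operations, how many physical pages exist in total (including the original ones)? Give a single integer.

Op 1: fork(P0) -> P1. 4 ppages; refcounts: pp0:2 pp1:2 pp2:2 pp3:2
Op 2: write(P1, v3, 132). refcount(pp3)=2>1 -> COPY to pp4. 5 ppages; refcounts: pp0:2 pp1:2 pp2:2 pp3:1 pp4:1
Op 3: write(P1, v3, 101). refcount(pp4)=1 -> write in place. 5 ppages; refcounts: pp0:2 pp1:2 pp2:2 pp3:1 pp4:1
Op 4: read(P1, v2) -> 16. No state change.
Op 5: fork(P1) -> P2. 5 ppages; refcounts: pp0:3 pp1:3 pp2:3 pp3:1 pp4:2
Op 6: fork(P0) -> P3. 5 ppages; refcounts: pp0:4 pp1:4 pp2:4 pp3:2 pp4:2

Answer: 5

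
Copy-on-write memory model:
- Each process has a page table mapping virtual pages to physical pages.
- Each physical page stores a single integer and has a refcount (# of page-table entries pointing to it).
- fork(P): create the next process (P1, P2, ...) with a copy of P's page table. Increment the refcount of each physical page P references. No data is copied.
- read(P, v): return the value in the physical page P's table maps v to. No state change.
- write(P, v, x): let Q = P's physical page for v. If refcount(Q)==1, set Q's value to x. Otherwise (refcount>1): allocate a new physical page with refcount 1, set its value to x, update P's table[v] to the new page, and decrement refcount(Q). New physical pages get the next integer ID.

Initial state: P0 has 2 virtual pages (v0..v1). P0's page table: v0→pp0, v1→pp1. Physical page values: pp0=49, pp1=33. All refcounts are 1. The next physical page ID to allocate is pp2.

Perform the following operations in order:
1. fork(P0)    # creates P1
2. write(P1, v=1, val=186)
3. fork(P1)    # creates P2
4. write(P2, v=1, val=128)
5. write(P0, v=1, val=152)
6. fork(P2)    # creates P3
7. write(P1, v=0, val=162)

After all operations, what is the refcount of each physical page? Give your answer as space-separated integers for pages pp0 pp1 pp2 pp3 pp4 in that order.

Answer: 3 1 1 2 1

Derivation:
Op 1: fork(P0) -> P1. 2 ppages; refcounts: pp0:2 pp1:2
Op 2: write(P1, v1, 186). refcount(pp1)=2>1 -> COPY to pp2. 3 ppages; refcounts: pp0:2 pp1:1 pp2:1
Op 3: fork(P1) -> P2. 3 ppages; refcounts: pp0:3 pp1:1 pp2:2
Op 4: write(P2, v1, 128). refcount(pp2)=2>1 -> COPY to pp3. 4 ppages; refcounts: pp0:3 pp1:1 pp2:1 pp3:1
Op 5: write(P0, v1, 152). refcount(pp1)=1 -> write in place. 4 ppages; refcounts: pp0:3 pp1:1 pp2:1 pp3:1
Op 6: fork(P2) -> P3. 4 ppages; refcounts: pp0:4 pp1:1 pp2:1 pp3:2
Op 7: write(P1, v0, 162). refcount(pp0)=4>1 -> COPY to pp4. 5 ppages; refcounts: pp0:3 pp1:1 pp2:1 pp3:2 pp4:1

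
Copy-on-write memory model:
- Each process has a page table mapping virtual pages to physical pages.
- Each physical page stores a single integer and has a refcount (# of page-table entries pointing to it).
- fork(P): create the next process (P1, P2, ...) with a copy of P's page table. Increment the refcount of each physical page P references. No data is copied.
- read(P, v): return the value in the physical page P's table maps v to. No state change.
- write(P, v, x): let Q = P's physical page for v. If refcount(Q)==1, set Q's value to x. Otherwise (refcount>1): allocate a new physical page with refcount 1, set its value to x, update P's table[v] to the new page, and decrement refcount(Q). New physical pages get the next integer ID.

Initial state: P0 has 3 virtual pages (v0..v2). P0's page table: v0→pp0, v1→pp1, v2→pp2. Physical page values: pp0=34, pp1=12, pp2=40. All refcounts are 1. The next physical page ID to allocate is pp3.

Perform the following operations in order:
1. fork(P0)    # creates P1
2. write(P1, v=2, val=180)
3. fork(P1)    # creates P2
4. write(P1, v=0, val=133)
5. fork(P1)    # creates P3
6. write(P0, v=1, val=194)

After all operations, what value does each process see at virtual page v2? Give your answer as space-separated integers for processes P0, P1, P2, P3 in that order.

Op 1: fork(P0) -> P1. 3 ppages; refcounts: pp0:2 pp1:2 pp2:2
Op 2: write(P1, v2, 180). refcount(pp2)=2>1 -> COPY to pp3. 4 ppages; refcounts: pp0:2 pp1:2 pp2:1 pp3:1
Op 3: fork(P1) -> P2. 4 ppages; refcounts: pp0:3 pp1:3 pp2:1 pp3:2
Op 4: write(P1, v0, 133). refcount(pp0)=3>1 -> COPY to pp4. 5 ppages; refcounts: pp0:2 pp1:3 pp2:1 pp3:2 pp4:1
Op 5: fork(P1) -> P3. 5 ppages; refcounts: pp0:2 pp1:4 pp2:1 pp3:3 pp4:2
Op 6: write(P0, v1, 194). refcount(pp1)=4>1 -> COPY to pp5. 6 ppages; refcounts: pp0:2 pp1:3 pp2:1 pp3:3 pp4:2 pp5:1
P0: v2 -> pp2 = 40
P1: v2 -> pp3 = 180
P2: v2 -> pp3 = 180
P3: v2 -> pp3 = 180

Answer: 40 180 180 180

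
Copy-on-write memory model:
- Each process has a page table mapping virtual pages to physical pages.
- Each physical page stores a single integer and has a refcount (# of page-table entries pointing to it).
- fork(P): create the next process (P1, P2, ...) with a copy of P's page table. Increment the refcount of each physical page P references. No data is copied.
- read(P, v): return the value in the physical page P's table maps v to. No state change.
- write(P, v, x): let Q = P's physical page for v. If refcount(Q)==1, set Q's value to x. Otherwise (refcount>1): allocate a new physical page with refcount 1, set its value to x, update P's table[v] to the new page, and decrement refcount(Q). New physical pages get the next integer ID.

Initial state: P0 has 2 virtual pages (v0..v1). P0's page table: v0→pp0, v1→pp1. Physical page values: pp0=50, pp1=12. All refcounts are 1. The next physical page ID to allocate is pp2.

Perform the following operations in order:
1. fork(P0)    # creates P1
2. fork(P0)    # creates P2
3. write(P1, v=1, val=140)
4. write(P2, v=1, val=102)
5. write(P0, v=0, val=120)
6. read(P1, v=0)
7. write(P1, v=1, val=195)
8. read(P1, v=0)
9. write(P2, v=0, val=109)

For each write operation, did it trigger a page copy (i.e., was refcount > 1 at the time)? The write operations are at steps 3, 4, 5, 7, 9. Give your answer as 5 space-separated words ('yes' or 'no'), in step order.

Op 1: fork(P0) -> P1. 2 ppages; refcounts: pp0:2 pp1:2
Op 2: fork(P0) -> P2. 2 ppages; refcounts: pp0:3 pp1:3
Op 3: write(P1, v1, 140). refcount(pp1)=3>1 -> COPY to pp2. 3 ppages; refcounts: pp0:3 pp1:2 pp2:1
Op 4: write(P2, v1, 102). refcount(pp1)=2>1 -> COPY to pp3. 4 ppages; refcounts: pp0:3 pp1:1 pp2:1 pp3:1
Op 5: write(P0, v0, 120). refcount(pp0)=3>1 -> COPY to pp4. 5 ppages; refcounts: pp0:2 pp1:1 pp2:1 pp3:1 pp4:1
Op 6: read(P1, v0) -> 50. No state change.
Op 7: write(P1, v1, 195). refcount(pp2)=1 -> write in place. 5 ppages; refcounts: pp0:2 pp1:1 pp2:1 pp3:1 pp4:1
Op 8: read(P1, v0) -> 50. No state change.
Op 9: write(P2, v0, 109). refcount(pp0)=2>1 -> COPY to pp5. 6 ppages; refcounts: pp0:1 pp1:1 pp2:1 pp3:1 pp4:1 pp5:1

yes yes yes no yes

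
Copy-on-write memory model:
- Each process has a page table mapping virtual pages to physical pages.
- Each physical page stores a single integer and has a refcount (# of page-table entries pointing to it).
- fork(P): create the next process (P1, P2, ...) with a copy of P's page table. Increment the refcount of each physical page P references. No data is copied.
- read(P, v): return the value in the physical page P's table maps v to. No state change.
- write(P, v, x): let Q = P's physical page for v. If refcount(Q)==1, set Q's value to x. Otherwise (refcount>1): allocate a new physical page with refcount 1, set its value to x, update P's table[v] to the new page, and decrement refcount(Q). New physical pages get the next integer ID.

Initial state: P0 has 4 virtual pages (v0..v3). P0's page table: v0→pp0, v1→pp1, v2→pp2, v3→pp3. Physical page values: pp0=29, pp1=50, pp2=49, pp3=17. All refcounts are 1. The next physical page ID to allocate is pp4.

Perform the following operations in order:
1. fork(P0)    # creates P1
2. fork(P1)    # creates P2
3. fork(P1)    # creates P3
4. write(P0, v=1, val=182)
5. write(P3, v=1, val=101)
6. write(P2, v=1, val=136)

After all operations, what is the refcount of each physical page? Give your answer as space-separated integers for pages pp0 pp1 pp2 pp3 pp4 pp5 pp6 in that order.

Op 1: fork(P0) -> P1. 4 ppages; refcounts: pp0:2 pp1:2 pp2:2 pp3:2
Op 2: fork(P1) -> P2. 4 ppages; refcounts: pp0:3 pp1:3 pp2:3 pp3:3
Op 3: fork(P1) -> P3. 4 ppages; refcounts: pp0:4 pp1:4 pp2:4 pp3:4
Op 4: write(P0, v1, 182). refcount(pp1)=4>1 -> COPY to pp4. 5 ppages; refcounts: pp0:4 pp1:3 pp2:4 pp3:4 pp4:1
Op 5: write(P3, v1, 101). refcount(pp1)=3>1 -> COPY to pp5. 6 ppages; refcounts: pp0:4 pp1:2 pp2:4 pp3:4 pp4:1 pp5:1
Op 6: write(P2, v1, 136). refcount(pp1)=2>1 -> COPY to pp6. 7 ppages; refcounts: pp0:4 pp1:1 pp2:4 pp3:4 pp4:1 pp5:1 pp6:1

Answer: 4 1 4 4 1 1 1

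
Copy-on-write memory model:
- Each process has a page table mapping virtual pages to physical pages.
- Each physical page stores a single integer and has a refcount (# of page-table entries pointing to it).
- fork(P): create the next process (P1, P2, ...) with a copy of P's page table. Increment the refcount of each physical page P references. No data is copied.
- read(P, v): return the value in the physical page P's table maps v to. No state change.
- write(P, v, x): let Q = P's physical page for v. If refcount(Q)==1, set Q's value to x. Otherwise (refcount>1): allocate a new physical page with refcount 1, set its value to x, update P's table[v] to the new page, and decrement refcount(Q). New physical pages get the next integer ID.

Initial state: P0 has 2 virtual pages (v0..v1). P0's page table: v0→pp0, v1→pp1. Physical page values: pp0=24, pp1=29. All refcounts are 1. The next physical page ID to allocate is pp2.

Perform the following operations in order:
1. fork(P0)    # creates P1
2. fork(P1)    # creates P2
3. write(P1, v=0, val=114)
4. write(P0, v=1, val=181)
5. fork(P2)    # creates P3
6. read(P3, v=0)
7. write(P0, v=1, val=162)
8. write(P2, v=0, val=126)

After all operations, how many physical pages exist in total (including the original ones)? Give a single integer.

Answer: 5

Derivation:
Op 1: fork(P0) -> P1. 2 ppages; refcounts: pp0:2 pp1:2
Op 2: fork(P1) -> P2. 2 ppages; refcounts: pp0:3 pp1:3
Op 3: write(P1, v0, 114). refcount(pp0)=3>1 -> COPY to pp2. 3 ppages; refcounts: pp0:2 pp1:3 pp2:1
Op 4: write(P0, v1, 181). refcount(pp1)=3>1 -> COPY to pp3. 4 ppages; refcounts: pp0:2 pp1:2 pp2:1 pp3:1
Op 5: fork(P2) -> P3. 4 ppages; refcounts: pp0:3 pp1:3 pp2:1 pp3:1
Op 6: read(P3, v0) -> 24. No state change.
Op 7: write(P0, v1, 162). refcount(pp3)=1 -> write in place. 4 ppages; refcounts: pp0:3 pp1:3 pp2:1 pp3:1
Op 8: write(P2, v0, 126). refcount(pp0)=3>1 -> COPY to pp4. 5 ppages; refcounts: pp0:2 pp1:3 pp2:1 pp3:1 pp4:1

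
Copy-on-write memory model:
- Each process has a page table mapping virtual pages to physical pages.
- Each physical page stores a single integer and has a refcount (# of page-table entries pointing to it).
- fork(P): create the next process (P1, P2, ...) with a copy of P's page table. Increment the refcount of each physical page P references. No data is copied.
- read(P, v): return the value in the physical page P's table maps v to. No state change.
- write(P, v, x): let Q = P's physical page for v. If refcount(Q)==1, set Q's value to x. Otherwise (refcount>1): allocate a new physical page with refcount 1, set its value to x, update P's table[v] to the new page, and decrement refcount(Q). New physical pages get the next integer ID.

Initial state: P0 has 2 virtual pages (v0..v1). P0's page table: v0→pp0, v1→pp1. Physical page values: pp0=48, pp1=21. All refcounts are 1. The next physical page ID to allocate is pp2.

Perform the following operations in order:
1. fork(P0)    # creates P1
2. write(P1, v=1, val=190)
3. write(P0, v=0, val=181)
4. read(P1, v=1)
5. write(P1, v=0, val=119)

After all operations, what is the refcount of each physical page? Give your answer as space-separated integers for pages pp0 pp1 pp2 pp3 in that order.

Op 1: fork(P0) -> P1. 2 ppages; refcounts: pp0:2 pp1:2
Op 2: write(P1, v1, 190). refcount(pp1)=2>1 -> COPY to pp2. 3 ppages; refcounts: pp0:2 pp1:1 pp2:1
Op 3: write(P0, v0, 181). refcount(pp0)=2>1 -> COPY to pp3. 4 ppages; refcounts: pp0:1 pp1:1 pp2:1 pp3:1
Op 4: read(P1, v1) -> 190. No state change.
Op 5: write(P1, v0, 119). refcount(pp0)=1 -> write in place. 4 ppages; refcounts: pp0:1 pp1:1 pp2:1 pp3:1

Answer: 1 1 1 1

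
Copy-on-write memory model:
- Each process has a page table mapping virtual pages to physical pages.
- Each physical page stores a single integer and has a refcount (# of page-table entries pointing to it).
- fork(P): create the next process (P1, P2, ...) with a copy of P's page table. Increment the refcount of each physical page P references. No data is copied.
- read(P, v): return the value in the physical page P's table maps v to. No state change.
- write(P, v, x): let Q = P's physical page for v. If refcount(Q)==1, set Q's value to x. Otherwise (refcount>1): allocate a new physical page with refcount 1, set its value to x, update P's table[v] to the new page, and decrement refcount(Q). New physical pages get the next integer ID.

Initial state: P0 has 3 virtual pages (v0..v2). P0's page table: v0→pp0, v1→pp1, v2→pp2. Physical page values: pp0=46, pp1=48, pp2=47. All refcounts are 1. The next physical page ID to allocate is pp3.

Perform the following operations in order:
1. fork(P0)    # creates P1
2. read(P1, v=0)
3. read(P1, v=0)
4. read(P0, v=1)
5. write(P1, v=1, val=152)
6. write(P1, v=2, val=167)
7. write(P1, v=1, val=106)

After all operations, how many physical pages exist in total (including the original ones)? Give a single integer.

Op 1: fork(P0) -> P1. 3 ppages; refcounts: pp0:2 pp1:2 pp2:2
Op 2: read(P1, v0) -> 46. No state change.
Op 3: read(P1, v0) -> 46. No state change.
Op 4: read(P0, v1) -> 48. No state change.
Op 5: write(P1, v1, 152). refcount(pp1)=2>1 -> COPY to pp3. 4 ppages; refcounts: pp0:2 pp1:1 pp2:2 pp3:1
Op 6: write(P1, v2, 167). refcount(pp2)=2>1 -> COPY to pp4. 5 ppages; refcounts: pp0:2 pp1:1 pp2:1 pp3:1 pp4:1
Op 7: write(P1, v1, 106). refcount(pp3)=1 -> write in place. 5 ppages; refcounts: pp0:2 pp1:1 pp2:1 pp3:1 pp4:1

Answer: 5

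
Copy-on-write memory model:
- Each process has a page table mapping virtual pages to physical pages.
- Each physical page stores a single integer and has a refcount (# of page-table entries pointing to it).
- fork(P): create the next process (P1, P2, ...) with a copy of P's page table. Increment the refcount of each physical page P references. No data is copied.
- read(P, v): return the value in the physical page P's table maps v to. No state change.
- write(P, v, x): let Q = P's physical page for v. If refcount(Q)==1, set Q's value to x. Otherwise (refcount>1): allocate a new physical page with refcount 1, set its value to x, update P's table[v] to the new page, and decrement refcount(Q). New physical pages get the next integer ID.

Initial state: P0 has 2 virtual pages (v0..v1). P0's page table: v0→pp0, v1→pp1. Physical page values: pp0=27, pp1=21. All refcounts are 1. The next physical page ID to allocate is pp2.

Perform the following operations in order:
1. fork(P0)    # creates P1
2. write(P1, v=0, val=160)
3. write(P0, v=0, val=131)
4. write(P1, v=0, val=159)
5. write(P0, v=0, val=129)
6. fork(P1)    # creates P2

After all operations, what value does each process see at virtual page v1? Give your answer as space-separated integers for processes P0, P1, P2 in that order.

Op 1: fork(P0) -> P1. 2 ppages; refcounts: pp0:2 pp1:2
Op 2: write(P1, v0, 160). refcount(pp0)=2>1 -> COPY to pp2. 3 ppages; refcounts: pp0:1 pp1:2 pp2:1
Op 3: write(P0, v0, 131). refcount(pp0)=1 -> write in place. 3 ppages; refcounts: pp0:1 pp1:2 pp2:1
Op 4: write(P1, v0, 159). refcount(pp2)=1 -> write in place. 3 ppages; refcounts: pp0:1 pp1:2 pp2:1
Op 5: write(P0, v0, 129). refcount(pp0)=1 -> write in place. 3 ppages; refcounts: pp0:1 pp1:2 pp2:1
Op 6: fork(P1) -> P2. 3 ppages; refcounts: pp0:1 pp1:3 pp2:2
P0: v1 -> pp1 = 21
P1: v1 -> pp1 = 21
P2: v1 -> pp1 = 21

Answer: 21 21 21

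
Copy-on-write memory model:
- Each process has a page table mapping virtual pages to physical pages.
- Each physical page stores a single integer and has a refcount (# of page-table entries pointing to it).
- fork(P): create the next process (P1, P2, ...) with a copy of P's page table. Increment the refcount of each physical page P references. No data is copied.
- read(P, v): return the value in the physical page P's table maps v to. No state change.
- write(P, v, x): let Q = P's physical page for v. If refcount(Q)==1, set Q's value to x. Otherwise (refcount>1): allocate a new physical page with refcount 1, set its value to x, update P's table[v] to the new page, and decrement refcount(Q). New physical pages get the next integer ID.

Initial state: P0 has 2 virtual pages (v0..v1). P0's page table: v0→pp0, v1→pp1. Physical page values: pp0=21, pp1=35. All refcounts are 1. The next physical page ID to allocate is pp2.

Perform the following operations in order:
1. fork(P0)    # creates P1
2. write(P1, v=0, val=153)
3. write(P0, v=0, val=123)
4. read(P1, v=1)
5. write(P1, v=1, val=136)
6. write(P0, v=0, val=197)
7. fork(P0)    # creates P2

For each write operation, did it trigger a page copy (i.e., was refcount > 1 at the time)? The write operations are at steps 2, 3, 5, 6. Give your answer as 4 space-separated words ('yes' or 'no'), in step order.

Op 1: fork(P0) -> P1. 2 ppages; refcounts: pp0:2 pp1:2
Op 2: write(P1, v0, 153). refcount(pp0)=2>1 -> COPY to pp2. 3 ppages; refcounts: pp0:1 pp1:2 pp2:1
Op 3: write(P0, v0, 123). refcount(pp0)=1 -> write in place. 3 ppages; refcounts: pp0:1 pp1:2 pp2:1
Op 4: read(P1, v1) -> 35. No state change.
Op 5: write(P1, v1, 136). refcount(pp1)=2>1 -> COPY to pp3. 4 ppages; refcounts: pp0:1 pp1:1 pp2:1 pp3:1
Op 6: write(P0, v0, 197). refcount(pp0)=1 -> write in place. 4 ppages; refcounts: pp0:1 pp1:1 pp2:1 pp3:1
Op 7: fork(P0) -> P2. 4 ppages; refcounts: pp0:2 pp1:2 pp2:1 pp3:1

yes no yes no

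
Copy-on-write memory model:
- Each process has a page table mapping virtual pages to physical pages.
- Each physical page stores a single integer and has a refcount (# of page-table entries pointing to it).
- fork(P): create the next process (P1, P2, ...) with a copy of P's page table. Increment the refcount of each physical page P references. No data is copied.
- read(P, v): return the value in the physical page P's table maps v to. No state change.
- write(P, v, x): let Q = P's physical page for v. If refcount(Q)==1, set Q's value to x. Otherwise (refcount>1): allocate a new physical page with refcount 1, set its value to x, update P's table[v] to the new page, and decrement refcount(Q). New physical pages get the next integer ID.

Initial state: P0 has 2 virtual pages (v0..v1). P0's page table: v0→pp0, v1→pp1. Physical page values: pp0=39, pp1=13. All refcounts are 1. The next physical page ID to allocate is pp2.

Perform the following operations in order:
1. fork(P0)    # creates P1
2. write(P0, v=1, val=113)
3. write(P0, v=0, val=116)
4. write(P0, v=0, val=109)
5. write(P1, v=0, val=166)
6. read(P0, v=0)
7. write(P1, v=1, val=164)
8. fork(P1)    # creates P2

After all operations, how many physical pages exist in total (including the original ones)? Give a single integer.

Op 1: fork(P0) -> P1. 2 ppages; refcounts: pp0:2 pp1:2
Op 2: write(P0, v1, 113). refcount(pp1)=2>1 -> COPY to pp2. 3 ppages; refcounts: pp0:2 pp1:1 pp2:1
Op 3: write(P0, v0, 116). refcount(pp0)=2>1 -> COPY to pp3. 4 ppages; refcounts: pp0:1 pp1:1 pp2:1 pp3:1
Op 4: write(P0, v0, 109). refcount(pp3)=1 -> write in place. 4 ppages; refcounts: pp0:1 pp1:1 pp2:1 pp3:1
Op 5: write(P1, v0, 166). refcount(pp0)=1 -> write in place. 4 ppages; refcounts: pp0:1 pp1:1 pp2:1 pp3:1
Op 6: read(P0, v0) -> 109. No state change.
Op 7: write(P1, v1, 164). refcount(pp1)=1 -> write in place. 4 ppages; refcounts: pp0:1 pp1:1 pp2:1 pp3:1
Op 8: fork(P1) -> P2. 4 ppages; refcounts: pp0:2 pp1:2 pp2:1 pp3:1

Answer: 4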